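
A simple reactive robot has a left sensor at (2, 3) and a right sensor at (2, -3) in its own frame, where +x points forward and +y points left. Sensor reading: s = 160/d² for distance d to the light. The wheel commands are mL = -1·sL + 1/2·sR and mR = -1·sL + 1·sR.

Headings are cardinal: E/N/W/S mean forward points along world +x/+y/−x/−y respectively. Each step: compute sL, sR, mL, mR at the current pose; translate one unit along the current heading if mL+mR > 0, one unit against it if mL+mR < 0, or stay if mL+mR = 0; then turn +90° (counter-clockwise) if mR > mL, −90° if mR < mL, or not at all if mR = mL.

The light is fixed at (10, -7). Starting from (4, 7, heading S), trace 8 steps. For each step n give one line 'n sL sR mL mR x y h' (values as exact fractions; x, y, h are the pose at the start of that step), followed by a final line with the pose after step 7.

0 160/153 32/45 -176/255 -256/765 4 7 S
1 8/17 1 1/34 9/17 4 8 E
2 160/353 160/293 -18640/103429 9600/103429 5 8 N
3 16/17 80/169 -2024/2873 -1344/2873 5 7 W
4 32/29 160/193 -3856/5597 -1536/5597 6 7 S
5 20/41 40/37 80/1517 900/1517 6 8 E
6 32/65 160/289 -4048/18785 1152/18785 7 8 N
7 80/73 80/157 -9640/11461 -6720/11461 7 7 W
final 8 7 S

n=0: pose=(4,7,S); sL=160/153, sR=32/45; mL=-176/255, mR=-256/765; mL+mR=-784/765 → advance -1; mR−mL=16/45 → turn +1·90°
n=1: pose=(4,8,E); sL=8/17, sR=1; mL=1/34, mR=9/17; mL+mR=19/34 → advance +1; mR−mL=1/2 → turn +1·90°
n=2: pose=(5,8,N); sL=160/353, sR=160/293; mL=-18640/103429, mR=9600/103429; mL+mR=-9040/103429 → advance -1; mR−mL=80/293 → turn +1·90°
n=3: pose=(5,7,W); sL=16/17, sR=80/169; mL=-2024/2873, mR=-1344/2873; mL+mR=-3368/2873 → advance -1; mR−mL=40/169 → turn +1·90°
n=4: pose=(6,7,S); sL=32/29, sR=160/193; mL=-3856/5597, mR=-1536/5597; mL+mR=-5392/5597 → advance -1; mR−mL=80/193 → turn +1·90°
n=5: pose=(6,8,E); sL=20/41, sR=40/37; mL=80/1517, mR=900/1517; mL+mR=980/1517 → advance +1; mR−mL=20/37 → turn +1·90°
n=6: pose=(7,8,N); sL=32/65, sR=160/289; mL=-4048/18785, mR=1152/18785; mL+mR=-2896/18785 → advance -1; mR−mL=80/289 → turn +1·90°
n=7: pose=(7,7,W); sL=80/73, sR=80/157; mL=-9640/11461, mR=-6720/11461; mL+mR=-16360/11461 → advance -1; mR−mL=40/157 → turn +1·90°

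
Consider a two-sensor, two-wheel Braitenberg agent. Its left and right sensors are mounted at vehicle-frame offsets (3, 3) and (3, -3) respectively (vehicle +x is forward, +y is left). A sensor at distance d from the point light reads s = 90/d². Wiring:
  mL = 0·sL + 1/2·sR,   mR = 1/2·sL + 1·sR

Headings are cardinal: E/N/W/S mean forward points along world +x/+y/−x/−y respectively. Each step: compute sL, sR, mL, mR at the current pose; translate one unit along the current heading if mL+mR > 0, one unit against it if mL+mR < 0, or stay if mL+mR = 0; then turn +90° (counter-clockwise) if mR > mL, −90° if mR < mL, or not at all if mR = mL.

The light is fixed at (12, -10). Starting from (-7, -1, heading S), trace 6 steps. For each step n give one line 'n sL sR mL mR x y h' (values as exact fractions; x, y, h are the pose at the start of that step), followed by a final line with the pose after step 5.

n=0: pose=(-7,-1,S); sL=45/146, sR=9/52; mL=9/104, mR=621/1898; mL+mR=3141/7592 → advance +1; mR−mL=1827/7592 → turn +1·90°
n=1: pose=(-7,-2,E); sL=90/377, sR=90/281; mL=45/281, mR=46575/105937; mL+mR=63540/105937 → advance +1; mR−mL=29610/105937 → turn +1·90°
n=2: pose=(-6,-2,N); sL=45/281, sR=45/173; mL=45/346, mR=33075/97226; mL+mR=22860/48613 → advance +1; mR−mL=10215/48613 → turn +1·90°
n=3: pose=(-6,-1,W); sL=10/53, sR=2/13; mL=1/13, mR=171/689; mL+mR=224/689 → advance +1; mR−mL=118/689 → turn +1·90°
n=4: pose=(-7,-1,S); sL=45/146, sR=9/52; mL=9/104, mR=621/1898; mL+mR=3141/7592 → advance +1; mR−mL=1827/7592 → turn +1·90°
n=5: pose=(-7,-2,E); sL=90/377, sR=90/281; mL=45/281, mR=46575/105937; mL+mR=63540/105937 → advance +1; mR−mL=29610/105937 → turn +1·90°

0 45/146 9/52 9/104 621/1898 -7 -1 S
1 90/377 90/281 45/281 46575/105937 -7 -2 E
2 45/281 45/173 45/346 33075/97226 -6 -2 N
3 10/53 2/13 1/13 171/689 -6 -1 W
4 45/146 9/52 9/104 621/1898 -7 -1 S
5 90/377 90/281 45/281 46575/105937 -7 -2 E
final -6 -2 N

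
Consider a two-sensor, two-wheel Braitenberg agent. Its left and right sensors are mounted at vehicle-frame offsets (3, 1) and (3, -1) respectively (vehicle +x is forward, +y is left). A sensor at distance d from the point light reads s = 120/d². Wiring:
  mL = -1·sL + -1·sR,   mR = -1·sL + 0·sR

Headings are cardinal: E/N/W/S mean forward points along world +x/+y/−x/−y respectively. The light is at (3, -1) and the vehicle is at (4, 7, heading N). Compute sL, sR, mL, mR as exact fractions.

left sensor world pos  = (3, 10); dL² = 121
right sensor world pos = (5, 10); dR² = 125
sL = 120/121 = 120/121
sR = 120/125 = 24/25
mL = -1·sL + -1·sR = -5904/3025
mR = -1·sL + 0·sR = -120/121

120/121 24/25 -5904/3025 -120/121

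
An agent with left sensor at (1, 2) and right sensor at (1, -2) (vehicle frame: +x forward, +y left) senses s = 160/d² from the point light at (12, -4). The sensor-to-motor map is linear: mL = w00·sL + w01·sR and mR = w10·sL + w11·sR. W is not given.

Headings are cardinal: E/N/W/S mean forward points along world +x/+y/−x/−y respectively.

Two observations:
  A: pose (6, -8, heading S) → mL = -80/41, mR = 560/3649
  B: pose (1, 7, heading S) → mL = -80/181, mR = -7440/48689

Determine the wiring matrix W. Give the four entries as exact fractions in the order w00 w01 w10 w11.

-1/2 0 1/2 -1

obs A: pose=(6,-8,S) → sL=160/41, sR=160/89, mL=-80/41, mR=560/3649
obs B: pose=(1,7,S) → sL=160/181, sR=160/269, mL=-80/181, mR=-7440/48689
sensor matrix S = [[160/41, 160/89], [160/181, 160/269]]; det S = 130048000/177666161
solve [mL_A; mL_B] = S·[w00; w01] and [mR_A; mR_B] = S·[w10; w11]:
  w00 = -1/2, w01 = 0, w10 = 1/2, w11 = -1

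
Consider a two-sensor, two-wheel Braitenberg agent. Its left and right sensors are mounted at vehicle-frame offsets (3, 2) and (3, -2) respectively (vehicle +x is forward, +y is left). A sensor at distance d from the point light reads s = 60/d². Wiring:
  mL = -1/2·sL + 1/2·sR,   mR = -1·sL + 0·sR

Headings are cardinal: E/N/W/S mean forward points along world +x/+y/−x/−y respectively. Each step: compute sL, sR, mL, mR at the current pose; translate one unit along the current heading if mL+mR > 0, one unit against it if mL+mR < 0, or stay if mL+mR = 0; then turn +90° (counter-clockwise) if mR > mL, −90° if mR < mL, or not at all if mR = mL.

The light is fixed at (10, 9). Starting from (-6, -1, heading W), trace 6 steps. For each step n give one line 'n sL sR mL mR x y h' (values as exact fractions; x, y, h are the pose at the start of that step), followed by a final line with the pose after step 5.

n=0: pose=(-6,-1,W); sL=12/101, sR=12/85; mL=96/8585, mR=-12/101; mL+mR=-924/8585 → advance -1; mR−mL=-1116/8585 → turn -1·90°
n=1: pose=(-5,-1,N); sL=30/169, sR=30/109; mL=900/18421, mR=-30/169; mL+mR=-2370/18421 → advance -1; mR−mL=-4170/18421 → turn -1·90°
n=2: pose=(-5,-2,E); sL=4/15, sR=60/313; mL=-176/4695, mR=-4/15; mL+mR=-476/1565 → advance -1; mR−mL=-1076/4695 → turn -1·90°
n=3: pose=(-6,-2,S); sL=15/98, sR=3/26; mL=-12/637, mR=-15/98; mL+mR=-219/1274 → advance -1; mR−mL=-171/1274 → turn -1·90°
n=4: pose=(-6,-1,W); sL=12/101, sR=12/85; mL=96/8585, mR=-12/101; mL+mR=-924/8585 → advance -1; mR−mL=-1116/8585 → turn -1·90°
n=5: pose=(-5,-1,N); sL=30/169, sR=30/109; mL=900/18421, mR=-30/169; mL+mR=-2370/18421 → advance -1; mR−mL=-4170/18421 → turn -1·90°

0 12/101 12/85 96/8585 -12/101 -6 -1 W
1 30/169 30/109 900/18421 -30/169 -5 -1 N
2 4/15 60/313 -176/4695 -4/15 -5 -2 E
3 15/98 3/26 -12/637 -15/98 -6 -2 S
4 12/101 12/85 96/8585 -12/101 -6 -1 W
5 30/169 30/109 900/18421 -30/169 -5 -1 N
final -5 -2 E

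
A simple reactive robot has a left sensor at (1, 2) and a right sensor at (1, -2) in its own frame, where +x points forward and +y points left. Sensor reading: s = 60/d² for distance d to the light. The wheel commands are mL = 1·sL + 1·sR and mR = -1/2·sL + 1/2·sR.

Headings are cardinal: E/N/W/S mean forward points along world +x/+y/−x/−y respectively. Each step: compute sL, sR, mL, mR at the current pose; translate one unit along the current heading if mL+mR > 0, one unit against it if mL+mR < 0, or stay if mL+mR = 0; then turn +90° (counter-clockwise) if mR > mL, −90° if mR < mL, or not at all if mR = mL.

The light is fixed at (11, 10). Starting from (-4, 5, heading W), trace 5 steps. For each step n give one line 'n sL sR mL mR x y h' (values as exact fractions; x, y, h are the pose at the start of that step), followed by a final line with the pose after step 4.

n=0: pose=(-4,5,W); sL=12/61, sR=12/53; mL=1368/3233, mR=48/3233; mL+mR=1416/3233 → advance +1; mR−mL=-1320/3233 → turn -1·90°
n=1: pose=(-5,5,N); sL=3/17, sR=15/53; mL=414/901, mR=48/901; mL+mR=462/901 → advance +1; mR−mL=-366/901 → turn -1·90°
n=2: pose=(-5,6,E); sL=60/229, sR=20/87; mL=9800/19923, mR=-320/19923; mL+mR=3160/6641 → advance +1; mR−mL=-10120/19923 → turn -1·90°
n=3: pose=(-4,6,S); sL=30/97, sR=30/157; mL=7620/15229, mR=-900/15229; mL+mR=6720/15229 → advance +1; mR−mL=-8520/15229 → turn -1·90°
n=4: pose=(-4,5,W); sL=12/61, sR=12/53; mL=1368/3233, mR=48/3233; mL+mR=1416/3233 → advance +1; mR−mL=-1320/3233 → turn -1·90°

0 12/61 12/53 1368/3233 48/3233 -4 5 W
1 3/17 15/53 414/901 48/901 -5 5 N
2 60/229 20/87 9800/19923 -320/19923 -5 6 E
3 30/97 30/157 7620/15229 -900/15229 -4 6 S
4 12/61 12/53 1368/3233 48/3233 -4 5 W
final -5 5 N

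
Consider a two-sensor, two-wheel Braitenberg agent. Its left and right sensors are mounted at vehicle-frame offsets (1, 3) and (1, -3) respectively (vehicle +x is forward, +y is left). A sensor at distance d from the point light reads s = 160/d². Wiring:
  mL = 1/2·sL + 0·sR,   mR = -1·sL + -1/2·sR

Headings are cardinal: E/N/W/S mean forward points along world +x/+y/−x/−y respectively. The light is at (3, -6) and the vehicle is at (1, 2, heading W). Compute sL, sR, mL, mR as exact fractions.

80/17 16/13 40/17 -1176/221

left sensor world pos  = (0, -1); dL² = 34
right sensor world pos = (0, 5); dR² = 130
sL = 160/34 = 80/17
sR = 160/130 = 16/13
mL = 1/2·sL + 0·sR = 40/17
mR = -1·sL + -1/2·sR = -1176/221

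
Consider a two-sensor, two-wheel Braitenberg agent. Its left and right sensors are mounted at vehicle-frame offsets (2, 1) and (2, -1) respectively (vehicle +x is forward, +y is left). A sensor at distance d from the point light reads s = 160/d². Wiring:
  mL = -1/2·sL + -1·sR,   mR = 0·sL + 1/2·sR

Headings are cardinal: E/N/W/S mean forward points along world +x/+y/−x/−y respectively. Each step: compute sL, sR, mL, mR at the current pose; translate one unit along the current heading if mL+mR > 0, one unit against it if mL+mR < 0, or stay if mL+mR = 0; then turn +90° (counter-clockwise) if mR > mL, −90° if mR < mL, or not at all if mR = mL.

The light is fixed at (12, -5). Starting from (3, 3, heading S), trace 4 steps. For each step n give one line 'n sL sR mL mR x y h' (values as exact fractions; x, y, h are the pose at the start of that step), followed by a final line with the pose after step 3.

n=0: pose=(3,3,S); sL=8/5, sR=20/17; mL=-168/85, mR=10/17; mL+mR=-118/85 → advance -1; mR−mL=218/85 → turn +1·90°
n=1: pose=(3,4,E); sL=160/149, sR=160/113; mL=-32880/16837, mR=80/113; mL+mR=-20960/16837 → advance -1; mR−mL=44800/16837 → turn +1·90°
n=2: pose=(2,4,N); sL=80/121, sR=80/101; mL=-13720/12221, mR=40/101; mL+mR=-8880/12221 → advance -1; mR−mL=18560/12221 → turn +1·90°
n=3: pose=(2,3,W); sL=160/193, sR=32/45; mL=-9776/8685, mR=16/45; mL+mR=-6688/8685 → advance -1; mR−mL=4288/2895 → turn +1·90°

0 8/5 20/17 -168/85 10/17 3 3 S
1 160/149 160/113 -32880/16837 80/113 3 4 E
2 80/121 80/101 -13720/12221 40/101 2 4 N
3 160/193 32/45 -9776/8685 16/45 2 3 W
final 3 3 S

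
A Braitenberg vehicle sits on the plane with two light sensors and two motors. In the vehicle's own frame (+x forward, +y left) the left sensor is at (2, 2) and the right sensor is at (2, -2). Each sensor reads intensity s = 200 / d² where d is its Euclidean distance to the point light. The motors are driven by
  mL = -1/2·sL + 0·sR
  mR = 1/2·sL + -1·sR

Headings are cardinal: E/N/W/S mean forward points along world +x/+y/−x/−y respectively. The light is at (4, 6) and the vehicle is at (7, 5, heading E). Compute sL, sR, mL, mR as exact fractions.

100/13 100/17 -50/13 -450/221

left sensor world pos  = (9, 7); dL² = 26
right sensor world pos = (9, 3); dR² = 34
sL = 200/26 = 100/13
sR = 200/34 = 100/17
mL = -1/2·sL + 0·sR = -50/13
mR = 1/2·sL + -1·sR = -450/221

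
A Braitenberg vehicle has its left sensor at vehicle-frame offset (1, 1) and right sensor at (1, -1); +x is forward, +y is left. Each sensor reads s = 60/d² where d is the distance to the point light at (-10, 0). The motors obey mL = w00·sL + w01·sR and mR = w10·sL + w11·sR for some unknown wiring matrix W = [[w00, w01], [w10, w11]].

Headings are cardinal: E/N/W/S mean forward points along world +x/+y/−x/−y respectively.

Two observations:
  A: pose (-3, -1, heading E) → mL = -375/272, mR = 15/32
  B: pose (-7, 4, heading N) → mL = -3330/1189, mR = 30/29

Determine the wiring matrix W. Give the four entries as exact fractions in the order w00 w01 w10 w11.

obs A: pose=(-3,-1,E) → sL=15/16, sR=15/17, mL=-375/272, mR=15/32
obs B: pose=(-7,4,N) → sL=60/29, sR=60/41, mL=-3330/1189, mR=30/29
sensor matrix S = [[15/16, 15/17], [60/29, 60/41]]; det S = -36675/80852
solve [mL_A; mL_B] = S·[w00; w01] and [mR_A; mR_B] = S·[w10; w11]:
  w00 = -1, w01 = -1/2, w10 = 1/2, w11 = 0

-1 -1/2 1/2 0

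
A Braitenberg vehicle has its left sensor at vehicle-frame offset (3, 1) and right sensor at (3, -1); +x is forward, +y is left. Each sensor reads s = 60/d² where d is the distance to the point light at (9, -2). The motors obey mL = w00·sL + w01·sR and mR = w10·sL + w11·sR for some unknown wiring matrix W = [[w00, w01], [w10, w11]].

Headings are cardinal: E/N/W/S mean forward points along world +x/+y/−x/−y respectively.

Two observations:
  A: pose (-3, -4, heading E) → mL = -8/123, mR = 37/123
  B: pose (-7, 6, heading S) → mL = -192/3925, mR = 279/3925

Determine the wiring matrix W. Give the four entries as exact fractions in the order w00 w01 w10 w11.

-1 1 -1/2 1

obs A: pose=(-3,-4,E) → sL=30/41, sR=2/3, mL=-8/123, mR=37/123
obs B: pose=(-7,6,S) → sL=6/25, sR=30/157, mL=-192/3925, mR=279/3925
sensor matrix S = [[30/41, 2/3], [6/25, 30/157]]; det S = -3248/160925
solve [mL_A; mL_B] = S·[w00; w01] and [mR_A; mR_B] = S·[w10; w11]:
  w00 = -1, w01 = 1, w10 = -1/2, w11 = 1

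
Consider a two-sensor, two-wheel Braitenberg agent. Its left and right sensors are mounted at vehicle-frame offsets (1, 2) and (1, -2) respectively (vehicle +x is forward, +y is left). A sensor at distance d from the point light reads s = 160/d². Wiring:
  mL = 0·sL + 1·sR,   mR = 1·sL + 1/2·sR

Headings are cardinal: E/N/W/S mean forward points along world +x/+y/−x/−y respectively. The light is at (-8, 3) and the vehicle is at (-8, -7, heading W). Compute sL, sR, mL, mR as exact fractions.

left sensor world pos  = (-9, -9); dL² = 145
right sensor world pos = (-9, -5); dR² = 65
sL = 160/145 = 32/29
sR = 160/65 = 32/13
mL = 0·sL + 1·sR = 32/13
mR = 1·sL + 1/2·sR = 880/377

32/29 32/13 32/13 880/377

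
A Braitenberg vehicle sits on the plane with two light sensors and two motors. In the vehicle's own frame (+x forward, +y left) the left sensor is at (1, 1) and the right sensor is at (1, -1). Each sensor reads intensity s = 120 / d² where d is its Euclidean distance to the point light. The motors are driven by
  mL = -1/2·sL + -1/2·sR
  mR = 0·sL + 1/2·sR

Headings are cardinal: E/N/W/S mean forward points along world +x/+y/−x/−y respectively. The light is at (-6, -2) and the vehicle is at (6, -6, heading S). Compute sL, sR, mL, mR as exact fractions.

left sensor world pos  = (7, -7); dL² = 194
right sensor world pos = (5, -7); dR² = 146
sL = 120/194 = 60/97
sR = 120/146 = 60/73
mL = -1/2·sL + -1/2·sR = -5100/7081
mR = 0·sL + 1/2·sR = 30/73

60/97 60/73 -5100/7081 30/73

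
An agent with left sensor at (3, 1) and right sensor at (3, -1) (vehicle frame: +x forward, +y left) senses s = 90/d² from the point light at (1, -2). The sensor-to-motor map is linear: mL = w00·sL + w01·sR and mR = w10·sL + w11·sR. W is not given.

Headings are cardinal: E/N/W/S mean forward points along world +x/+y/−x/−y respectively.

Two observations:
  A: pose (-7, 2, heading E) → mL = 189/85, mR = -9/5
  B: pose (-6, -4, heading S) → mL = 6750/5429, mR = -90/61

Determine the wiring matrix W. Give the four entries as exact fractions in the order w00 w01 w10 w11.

1/2 1/2 -1 0

obs A: pose=(-7,2,E) → sL=9/5, sR=45/17, mL=189/85, mR=-9/5
obs B: pose=(-6,-4,S) → sL=90/61, sR=90/89, mL=6750/5429, mR=-90/61
sensor matrix S = [[9/5, 45/17], [90/61, 90/89]]; det S = -192456/92293
solve [mL_A; mL_B] = S·[w00; w01] and [mR_A; mR_B] = S·[w10; w11]:
  w00 = 1/2, w01 = 1/2, w10 = -1, w11 = 0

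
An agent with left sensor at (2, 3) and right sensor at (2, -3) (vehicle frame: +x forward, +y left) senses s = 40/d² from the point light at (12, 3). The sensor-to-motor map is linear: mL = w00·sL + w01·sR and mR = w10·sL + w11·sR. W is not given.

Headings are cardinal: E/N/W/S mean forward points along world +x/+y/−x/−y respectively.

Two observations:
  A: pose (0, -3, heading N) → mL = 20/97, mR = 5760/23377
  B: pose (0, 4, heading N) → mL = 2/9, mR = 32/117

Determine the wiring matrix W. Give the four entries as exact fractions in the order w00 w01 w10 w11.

obs A: pose=(0,-3,N) → sL=40/241, sR=40/97, mL=20/97, mR=5760/23377
obs B: pose=(0,4,N) → sL=20/117, sR=4/9, mL=2/9, mR=32/117
sensor matrix S = [[40/241, 40/97], [20/117, 4/9]]; det S = 8960/2735109
solve [mL_A; mL_B] = S·[w00; w01] and [mR_A; mR_B] = S·[w10; w11]:
  w00 = 0, w01 = 1/2, w10 = -1, w11 = 1

0 1/2 -1 1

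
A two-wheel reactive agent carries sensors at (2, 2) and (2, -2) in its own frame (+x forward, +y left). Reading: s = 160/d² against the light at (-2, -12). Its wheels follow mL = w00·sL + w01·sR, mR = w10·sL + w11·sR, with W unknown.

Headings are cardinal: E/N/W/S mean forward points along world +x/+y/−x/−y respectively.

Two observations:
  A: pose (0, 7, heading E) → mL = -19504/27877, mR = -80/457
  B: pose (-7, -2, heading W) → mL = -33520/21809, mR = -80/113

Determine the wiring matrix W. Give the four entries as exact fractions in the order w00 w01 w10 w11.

-1/2 -1 -1/2 0

obs A: pose=(0,7,E) → sL=160/457, sR=32/61, mL=-19504/27877, mR=-80/457
obs B: pose=(-7,-2,W) → sL=160/113, sR=160/193, mL=-33520/21809, mR=-80/113
sensor matrix S = [[160/457, 32/61], [160/113, 160/193]]; det S = -275128320/607969493
solve [mL_A; mL_B] = S·[w00; w01] and [mR_A; mR_B] = S·[w10; w11]:
  w00 = -1/2, w01 = -1, w10 = -1/2, w11 = 0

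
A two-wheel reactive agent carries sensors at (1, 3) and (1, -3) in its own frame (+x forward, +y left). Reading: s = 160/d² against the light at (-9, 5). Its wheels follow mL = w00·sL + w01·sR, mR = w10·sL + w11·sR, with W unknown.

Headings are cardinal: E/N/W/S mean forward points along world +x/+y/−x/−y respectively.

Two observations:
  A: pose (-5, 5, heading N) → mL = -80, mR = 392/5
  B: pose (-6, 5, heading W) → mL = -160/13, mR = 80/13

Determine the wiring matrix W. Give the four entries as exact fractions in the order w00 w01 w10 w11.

obs A: pose=(-5,5,N) → sL=80, sR=16/5, mL=-80, mR=392/5
obs B: pose=(-6,5,W) → sL=160/13, sR=160/13, mL=-160/13, mR=80/13
sensor matrix S = [[80, 16/5], [160/13, 160/13]]; det S = 12288/13
solve [mL_A; mL_B] = S·[w00; w01] and [mR_A; mR_B] = S·[w10; w11]:
  w00 = -1, w01 = 0, w10 = 1, w11 = -1/2

-1 0 1 -1/2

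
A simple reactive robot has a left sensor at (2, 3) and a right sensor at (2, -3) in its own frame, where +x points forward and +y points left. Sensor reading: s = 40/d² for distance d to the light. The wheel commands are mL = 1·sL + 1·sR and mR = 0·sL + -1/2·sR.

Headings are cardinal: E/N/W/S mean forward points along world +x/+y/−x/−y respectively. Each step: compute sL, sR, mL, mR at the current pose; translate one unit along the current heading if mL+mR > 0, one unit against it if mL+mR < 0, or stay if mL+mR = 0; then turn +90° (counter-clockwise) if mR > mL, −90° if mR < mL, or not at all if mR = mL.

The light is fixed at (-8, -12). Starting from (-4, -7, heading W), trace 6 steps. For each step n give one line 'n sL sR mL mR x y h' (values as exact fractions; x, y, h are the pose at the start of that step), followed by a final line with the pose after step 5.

n=0: pose=(-4,-7,W); sL=5, sR=10/17; mL=95/17, mR=-5/17; mL+mR=90/17 → advance +1; mR−mL=-100/17 → turn -1·90°
n=1: pose=(-5,-7,N); sL=40/49, sR=8/17; mL=1072/833, mR=-4/17; mL+mR=876/833 → advance +1; mR−mL=-1268/833 → turn -1·90°
n=2: pose=(-5,-6,E); sL=20/53, sR=20/17; mL=1400/901, mR=-10/17; mL+mR=870/901 → advance +1; mR−mL=-1930/901 → turn -1·90°
n=3: pose=(-4,-6,S); sL=8/13, sR=40/17; mL=656/221, mR=-20/17; mL+mR=396/221 → advance +1; mR−mL=-916/221 → turn -1·90°
n=4: pose=(-4,-7,W); sL=5, sR=10/17; mL=95/17, mR=-5/17; mL+mR=90/17 → advance +1; mR−mL=-100/17 → turn -1·90°
n=5: pose=(-5,-7,N); sL=40/49, sR=8/17; mL=1072/833, mR=-4/17; mL+mR=876/833 → advance +1; mR−mL=-1268/833 → turn -1·90°

0 5 10/17 95/17 -5/17 -4 -7 W
1 40/49 8/17 1072/833 -4/17 -5 -7 N
2 20/53 20/17 1400/901 -10/17 -5 -6 E
3 8/13 40/17 656/221 -20/17 -4 -6 S
4 5 10/17 95/17 -5/17 -4 -7 W
5 40/49 8/17 1072/833 -4/17 -5 -7 N
final -5 -6 E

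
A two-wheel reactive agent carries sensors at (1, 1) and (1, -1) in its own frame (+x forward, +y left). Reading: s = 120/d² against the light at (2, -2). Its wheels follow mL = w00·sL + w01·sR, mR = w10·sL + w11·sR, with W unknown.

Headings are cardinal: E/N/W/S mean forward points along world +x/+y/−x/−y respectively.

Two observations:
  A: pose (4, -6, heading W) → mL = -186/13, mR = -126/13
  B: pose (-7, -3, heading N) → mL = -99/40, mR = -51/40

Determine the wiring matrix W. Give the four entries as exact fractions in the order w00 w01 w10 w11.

-1/2 -1 1/2 -1

obs A: pose=(4,-6,W) → sL=60/13, sR=12, mL=-186/13, mR=-126/13
obs B: pose=(-7,-3,N) → sL=6/5, sR=15/8, mL=-99/40, mR=-51/40
sensor matrix S = [[60/13, 12], [6/5, 15/8]]; det S = -747/130
solve [mL_A; mL_B] = S·[w00; w01] and [mR_A; mR_B] = S·[w10; w11]:
  w00 = -1/2, w01 = -1, w10 = 1/2, w11 = -1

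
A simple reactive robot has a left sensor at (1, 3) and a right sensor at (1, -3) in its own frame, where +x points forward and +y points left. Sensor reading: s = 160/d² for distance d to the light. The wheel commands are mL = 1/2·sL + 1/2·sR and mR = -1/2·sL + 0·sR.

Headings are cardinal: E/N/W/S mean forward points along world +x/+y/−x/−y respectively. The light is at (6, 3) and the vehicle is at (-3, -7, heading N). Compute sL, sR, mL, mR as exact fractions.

32/45 160/117 608/585 -16/45

left sensor world pos  = (-6, -6); dL² = 225
right sensor world pos = (0, -6); dR² = 117
sL = 160/225 = 32/45
sR = 160/117 = 160/117
mL = 1/2·sL + 1/2·sR = 608/585
mR = -1/2·sL + 0·sR = -16/45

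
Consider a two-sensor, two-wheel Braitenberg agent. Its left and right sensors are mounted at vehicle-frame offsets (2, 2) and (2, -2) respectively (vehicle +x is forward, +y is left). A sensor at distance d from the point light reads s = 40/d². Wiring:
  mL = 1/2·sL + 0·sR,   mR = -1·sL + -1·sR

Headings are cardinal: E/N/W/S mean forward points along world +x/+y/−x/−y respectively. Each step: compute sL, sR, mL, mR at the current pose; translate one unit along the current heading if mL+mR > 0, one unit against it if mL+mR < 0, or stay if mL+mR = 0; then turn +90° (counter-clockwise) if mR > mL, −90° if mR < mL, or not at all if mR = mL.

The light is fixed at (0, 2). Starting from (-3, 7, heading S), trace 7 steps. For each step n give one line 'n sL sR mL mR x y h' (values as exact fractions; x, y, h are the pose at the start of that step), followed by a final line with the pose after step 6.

n=0: pose=(-3,7,S); sL=4, sR=20/17; mL=2, mR=-88/17; mL+mR=-54/17 → advance -1; mR−mL=-122/17 → turn -1·90°
n=1: pose=(-3,8,W); sL=40/41, sR=40/89; mL=20/41, mR=-5200/3649; mL+mR=-3420/3649 → advance -1; mR−mL=-6980/3649 → turn -1·90°
n=2: pose=(-2,8,N); sL=1/2, sR=5/8; mL=1/4, mR=-9/8; mL+mR=-7/8 → advance -1; mR−mL=-11/8 → turn -1·90°
n=3: pose=(-2,7,E); sL=40/49, sR=40/9; mL=20/49, mR=-2320/441; mL+mR=-2140/441 → advance -1; mR−mL=-2500/441 → turn -1·90°
n=4: pose=(-3,7,S); sL=4, sR=20/17; mL=2, mR=-88/17; mL+mR=-54/17 → advance -1; mR−mL=-122/17 → turn -1·90°
n=5: pose=(-3,8,W); sL=40/41, sR=40/89; mL=20/41, mR=-5200/3649; mL+mR=-3420/3649 → advance -1; mR−mL=-6980/3649 → turn -1·90°
n=6: pose=(-2,8,N); sL=1/2, sR=5/8; mL=1/4, mR=-9/8; mL+mR=-7/8 → advance -1; mR−mL=-11/8 → turn -1·90°

0 4 20/17 2 -88/17 -3 7 S
1 40/41 40/89 20/41 -5200/3649 -3 8 W
2 1/2 5/8 1/4 -9/8 -2 8 N
3 40/49 40/9 20/49 -2320/441 -2 7 E
4 4 20/17 2 -88/17 -3 7 S
5 40/41 40/89 20/41 -5200/3649 -3 8 W
6 1/2 5/8 1/4 -9/8 -2 8 N
final -2 7 E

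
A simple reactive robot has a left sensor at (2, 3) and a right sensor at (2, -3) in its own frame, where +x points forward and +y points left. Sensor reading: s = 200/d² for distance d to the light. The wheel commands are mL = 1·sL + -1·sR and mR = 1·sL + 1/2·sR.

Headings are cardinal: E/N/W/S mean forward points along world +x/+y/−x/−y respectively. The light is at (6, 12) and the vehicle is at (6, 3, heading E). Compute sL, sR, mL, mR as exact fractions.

left sensor world pos  = (8, 6); dL² = 40
right sensor world pos = (8, 0); dR² = 148
sL = 200/40 = 5
sR = 200/148 = 50/37
mL = 1·sL + -1·sR = 135/37
mR = 1·sL + 1/2·sR = 210/37

5 50/37 135/37 210/37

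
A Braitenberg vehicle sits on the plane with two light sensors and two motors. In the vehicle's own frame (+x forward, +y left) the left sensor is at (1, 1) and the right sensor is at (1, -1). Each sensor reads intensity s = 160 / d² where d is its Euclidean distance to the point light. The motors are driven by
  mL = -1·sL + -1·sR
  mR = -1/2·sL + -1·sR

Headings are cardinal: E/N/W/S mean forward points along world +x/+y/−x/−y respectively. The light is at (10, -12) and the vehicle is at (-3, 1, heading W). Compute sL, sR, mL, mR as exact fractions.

left sensor world pos  = (-4, 0); dL² = 340
right sensor world pos = (-4, 2); dR² = 392
sL = 160/340 = 8/17
sR = 160/392 = 20/49
mL = -1·sL + -1·sR = -732/833
mR = -1/2·sL + -1·sR = -536/833

8/17 20/49 -732/833 -536/833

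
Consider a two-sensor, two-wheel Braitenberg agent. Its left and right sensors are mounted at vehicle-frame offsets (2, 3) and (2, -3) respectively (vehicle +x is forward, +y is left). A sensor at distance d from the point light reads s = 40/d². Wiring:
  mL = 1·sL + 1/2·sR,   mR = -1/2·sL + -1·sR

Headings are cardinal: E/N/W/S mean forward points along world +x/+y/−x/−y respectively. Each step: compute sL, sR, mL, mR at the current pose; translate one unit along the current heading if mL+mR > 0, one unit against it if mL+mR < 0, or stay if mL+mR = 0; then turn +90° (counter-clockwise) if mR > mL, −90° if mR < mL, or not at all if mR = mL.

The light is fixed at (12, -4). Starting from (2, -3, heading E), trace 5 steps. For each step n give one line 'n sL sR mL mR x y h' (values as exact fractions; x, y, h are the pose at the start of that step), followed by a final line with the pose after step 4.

0 1/2 10/17 27/34 -57/68 2 -3 E
1 8/13 40/197 1836/2561 -1308/2561 1 -3 S
2 20/89 20/89 30/89 -30/89 1 -4 W
3 1/5 10/17 42/85 -117/170 1 -4 N
4 8/17 40/97 1116/1649 -1068/1649 1 -5 E
final 2 -5 S

n=0: pose=(2,-3,E); sL=1/2, sR=10/17; mL=27/34, mR=-57/68; mL+mR=-3/68 → advance -1; mR−mL=-111/68 → turn -1·90°
n=1: pose=(1,-3,S); sL=8/13, sR=40/197; mL=1836/2561, mR=-1308/2561; mL+mR=528/2561 → advance +1; mR−mL=-3144/2561 → turn -1·90°
n=2: pose=(1,-4,W); sL=20/89, sR=20/89; mL=30/89, mR=-30/89; mL+mR=0 → advance +0; mR−mL=-60/89 → turn -1·90°
n=3: pose=(1,-4,N); sL=1/5, sR=10/17; mL=42/85, mR=-117/170; mL+mR=-33/170 → advance -1; mR−mL=-201/170 → turn -1·90°
n=4: pose=(1,-5,E); sL=8/17, sR=40/97; mL=1116/1649, mR=-1068/1649; mL+mR=48/1649 → advance +1; mR−mL=-2184/1649 → turn -1·90°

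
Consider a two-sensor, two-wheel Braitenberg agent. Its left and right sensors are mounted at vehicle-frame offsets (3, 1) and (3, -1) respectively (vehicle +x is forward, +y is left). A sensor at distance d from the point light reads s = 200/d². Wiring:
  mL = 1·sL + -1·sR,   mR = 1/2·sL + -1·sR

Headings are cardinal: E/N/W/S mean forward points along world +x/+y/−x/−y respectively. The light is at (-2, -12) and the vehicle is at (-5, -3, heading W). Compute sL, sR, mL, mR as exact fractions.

2 25/17 9/17 -8/17

left sensor world pos  = (-8, -4); dL² = 100
right sensor world pos = (-8, -2); dR² = 136
sL = 200/100 = 2
sR = 200/136 = 25/17
mL = 1·sL + -1·sR = 9/17
mR = 1/2·sL + -1·sR = -8/17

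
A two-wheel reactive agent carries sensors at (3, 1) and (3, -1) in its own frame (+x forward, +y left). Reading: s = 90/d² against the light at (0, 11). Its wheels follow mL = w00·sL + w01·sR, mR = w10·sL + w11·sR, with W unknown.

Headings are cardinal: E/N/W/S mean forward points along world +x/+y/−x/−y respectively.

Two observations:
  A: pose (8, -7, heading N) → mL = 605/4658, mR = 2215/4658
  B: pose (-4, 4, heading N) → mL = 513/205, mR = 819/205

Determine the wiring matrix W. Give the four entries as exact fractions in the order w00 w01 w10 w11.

-1/2 1 1 1/2

obs A: pose=(8,-7,N) → sL=45/137, sR=5/17, mL=605/4658, mR=2215/4658
obs B: pose=(-4,4,N) → sL=90/41, sR=18/5, mL=513/205, mR=819/205
sensor matrix S = [[45/137, 5/17], [90/41, 18/5]]; det S = 51264/95489
solve [mL_A; mL_B] = S·[w00; w01] and [mR_A; mR_B] = S·[w10; w11]:
  w00 = -1/2, w01 = 1, w10 = 1, w11 = 1/2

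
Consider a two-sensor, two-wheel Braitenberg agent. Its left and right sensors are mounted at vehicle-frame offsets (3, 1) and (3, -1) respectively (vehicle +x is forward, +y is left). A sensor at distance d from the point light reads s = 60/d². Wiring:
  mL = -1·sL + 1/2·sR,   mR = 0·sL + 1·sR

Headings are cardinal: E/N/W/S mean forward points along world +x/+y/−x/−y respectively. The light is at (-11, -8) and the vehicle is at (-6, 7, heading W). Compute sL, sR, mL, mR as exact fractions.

left sensor world pos  = (-9, 6); dL² = 200
right sensor world pos = (-9, 8); dR² = 260
sL = 60/200 = 3/10
sR = 60/260 = 3/13
mL = -1·sL + 1/2·sR = -12/65
mR = 0·sL + 1·sR = 3/13

3/10 3/13 -12/65 3/13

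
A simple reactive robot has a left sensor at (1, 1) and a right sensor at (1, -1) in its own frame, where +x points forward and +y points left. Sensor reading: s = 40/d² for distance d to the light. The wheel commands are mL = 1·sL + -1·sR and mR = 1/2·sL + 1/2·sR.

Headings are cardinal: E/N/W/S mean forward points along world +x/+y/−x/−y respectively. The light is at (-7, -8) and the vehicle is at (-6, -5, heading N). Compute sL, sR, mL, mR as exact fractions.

left sensor world pos  = (-7, -4); dL² = 16
right sensor world pos = (-5, -4); dR² = 20
sL = 40/16 = 5/2
sR = 40/20 = 2
mL = 1·sL + -1·sR = 1/2
mR = 1/2·sL + 1/2·sR = 9/4

5/2 2 1/2 9/4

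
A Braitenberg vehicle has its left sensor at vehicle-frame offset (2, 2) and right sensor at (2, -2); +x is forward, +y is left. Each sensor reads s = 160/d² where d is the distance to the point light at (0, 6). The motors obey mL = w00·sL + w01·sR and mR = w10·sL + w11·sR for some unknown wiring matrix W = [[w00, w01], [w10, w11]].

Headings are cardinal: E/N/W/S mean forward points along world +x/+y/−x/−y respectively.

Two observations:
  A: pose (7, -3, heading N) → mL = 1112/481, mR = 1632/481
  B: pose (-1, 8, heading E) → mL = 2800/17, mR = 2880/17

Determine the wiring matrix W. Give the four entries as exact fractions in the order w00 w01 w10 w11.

1/2 1 1 1

obs A: pose=(7,-3,N) → sL=80/37, sR=16/13, mL=1112/481, mR=1632/481
obs B: pose=(-1,8,E) → sL=160/17, sR=160, mL=2800/17, mR=2880/17
sensor matrix S = [[80/37, 16/13], [160/17, 160]]; det S = 2734080/8177
solve [mL_A; mL_B] = S·[w00; w01] and [mR_A; mR_B] = S·[w10; w11]:
  w00 = 1/2, w01 = 1, w10 = 1, w11 = 1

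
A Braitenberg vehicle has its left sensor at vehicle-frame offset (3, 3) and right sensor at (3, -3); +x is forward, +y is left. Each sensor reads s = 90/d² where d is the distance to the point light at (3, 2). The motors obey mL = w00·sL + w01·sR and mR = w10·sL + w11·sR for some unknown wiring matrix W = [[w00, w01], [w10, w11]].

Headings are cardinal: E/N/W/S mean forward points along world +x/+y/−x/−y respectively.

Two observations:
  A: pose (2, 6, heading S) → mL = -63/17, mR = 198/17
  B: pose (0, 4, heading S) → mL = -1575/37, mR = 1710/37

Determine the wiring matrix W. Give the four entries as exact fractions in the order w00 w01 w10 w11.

obs A: pose=(2,6,S) → sL=18, sR=90/17, mL=-63/17, mR=198/17
obs B: pose=(0,4,S) → sL=90, sR=90/37, mL=-1575/37, mR=1710/37
sensor matrix S = [[18, 90/17], [90, 90/37]]; det S = -272160/629
solve [mL_A; mL_B] = S·[w00; w01] and [mR_A; mR_B] = S·[w10; w11]:
  w00 = -1/2, w01 = 1, w10 = 1/2, w11 = 1/2

-1/2 1 1/2 1/2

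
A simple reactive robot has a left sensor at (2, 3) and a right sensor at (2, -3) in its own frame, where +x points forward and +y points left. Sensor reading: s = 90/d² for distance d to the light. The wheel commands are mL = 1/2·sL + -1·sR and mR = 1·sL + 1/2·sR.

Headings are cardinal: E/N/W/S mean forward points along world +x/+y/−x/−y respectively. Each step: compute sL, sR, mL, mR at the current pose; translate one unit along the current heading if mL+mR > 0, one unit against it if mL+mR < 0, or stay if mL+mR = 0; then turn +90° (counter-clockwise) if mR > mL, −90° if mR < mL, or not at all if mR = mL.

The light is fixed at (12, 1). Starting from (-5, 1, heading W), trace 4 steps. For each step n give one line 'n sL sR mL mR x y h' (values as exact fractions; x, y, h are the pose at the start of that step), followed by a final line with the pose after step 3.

0 9/37 9/37 -9/74 27/74 -5 1 W
1 90/229 18/89 -117/20381 10071/20381 -6 1 S
2 9/26 45/136 -279/1768 1809/3536 -6 0 E
3 90/401 90/197 -27225/78997 35775/78997 -5 0 N
final -5 1 W

n=0: pose=(-5,1,W); sL=9/37, sR=9/37; mL=-9/74, mR=27/74; mL+mR=9/37 → advance +1; mR−mL=18/37 → turn +1·90°
n=1: pose=(-6,1,S); sL=90/229, sR=18/89; mL=-117/20381, mR=10071/20381; mL+mR=9954/20381 → advance +1; mR−mL=10188/20381 → turn +1·90°
n=2: pose=(-6,0,E); sL=9/26, sR=45/136; mL=-279/1768, mR=1809/3536; mL+mR=1251/3536 → advance +1; mR−mL=2367/3536 → turn +1·90°
n=3: pose=(-5,0,N); sL=90/401, sR=90/197; mL=-27225/78997, mR=35775/78997; mL+mR=8550/78997 → advance +1; mR−mL=63000/78997 → turn +1·90°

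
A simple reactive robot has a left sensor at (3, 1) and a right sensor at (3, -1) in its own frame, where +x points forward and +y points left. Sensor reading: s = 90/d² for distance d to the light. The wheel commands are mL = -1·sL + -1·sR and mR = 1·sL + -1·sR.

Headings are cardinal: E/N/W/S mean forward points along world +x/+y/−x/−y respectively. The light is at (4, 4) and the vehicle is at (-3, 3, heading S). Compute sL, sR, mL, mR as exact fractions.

left sensor world pos  = (-2, 0); dL² = 52
right sensor world pos = (-4, 0); dR² = 80
sL = 90/52 = 45/26
sR = 90/80 = 9/8
mL = -1·sL + -1·sR = -297/104
mR = 1·sL + -1·sR = 63/104

45/26 9/8 -297/104 63/104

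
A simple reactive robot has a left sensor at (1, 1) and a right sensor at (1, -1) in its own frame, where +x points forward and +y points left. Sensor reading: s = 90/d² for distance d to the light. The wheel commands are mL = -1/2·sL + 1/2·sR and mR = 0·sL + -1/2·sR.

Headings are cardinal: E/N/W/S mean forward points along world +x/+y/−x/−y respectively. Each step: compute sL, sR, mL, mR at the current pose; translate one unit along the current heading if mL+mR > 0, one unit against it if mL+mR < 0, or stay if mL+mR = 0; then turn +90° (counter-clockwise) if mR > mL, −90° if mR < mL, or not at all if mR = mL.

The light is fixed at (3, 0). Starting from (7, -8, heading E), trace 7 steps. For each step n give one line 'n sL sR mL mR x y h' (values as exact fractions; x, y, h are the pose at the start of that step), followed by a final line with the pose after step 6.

n=0: pose=(7,-8,E); sL=45/37, sR=45/53; mL=-360/1961, mR=-45/106; mL+mR=-45/74 → advance -1; mR−mL=-945/3922 → turn -1·90°
n=1: pose=(6,-8,S); sL=90/97, sR=18/17; mL=108/1649, mR=-9/17; mL+mR=-45/97 → advance -1; mR−mL=-981/1649 → turn -1·90°
n=2: pose=(6,-7,W); sL=45/34, sR=9/4; mL=63/136, mR=-9/8; mL+mR=-45/68 → advance -1; mR−mL=-27/17 → turn -1·90°
n=3: pose=(7,-7,N); sL=2, sR=90/61; mL=-16/61, mR=-45/61; mL+mR=-1 → advance -1; mR−mL=-29/61 → turn -1·90°
n=4: pose=(7,-8,E); sL=45/37, sR=45/53; mL=-360/1961, mR=-45/106; mL+mR=-45/74 → advance -1; mR−mL=-945/3922 → turn -1·90°
n=5: pose=(6,-8,S); sL=90/97, sR=18/17; mL=108/1649, mR=-9/17; mL+mR=-45/97 → advance -1; mR−mL=-981/1649 → turn -1·90°
n=6: pose=(6,-7,W); sL=45/34, sR=9/4; mL=63/136, mR=-9/8; mL+mR=-45/68 → advance -1; mR−mL=-27/17 → turn -1·90°

0 45/37 45/53 -360/1961 -45/106 7 -8 E
1 90/97 18/17 108/1649 -9/17 6 -8 S
2 45/34 9/4 63/136 -9/8 6 -7 W
3 2 90/61 -16/61 -45/61 7 -7 N
4 45/37 45/53 -360/1961 -45/106 7 -8 E
5 90/97 18/17 108/1649 -9/17 6 -8 S
6 45/34 9/4 63/136 -9/8 6 -7 W
final 7 -7 N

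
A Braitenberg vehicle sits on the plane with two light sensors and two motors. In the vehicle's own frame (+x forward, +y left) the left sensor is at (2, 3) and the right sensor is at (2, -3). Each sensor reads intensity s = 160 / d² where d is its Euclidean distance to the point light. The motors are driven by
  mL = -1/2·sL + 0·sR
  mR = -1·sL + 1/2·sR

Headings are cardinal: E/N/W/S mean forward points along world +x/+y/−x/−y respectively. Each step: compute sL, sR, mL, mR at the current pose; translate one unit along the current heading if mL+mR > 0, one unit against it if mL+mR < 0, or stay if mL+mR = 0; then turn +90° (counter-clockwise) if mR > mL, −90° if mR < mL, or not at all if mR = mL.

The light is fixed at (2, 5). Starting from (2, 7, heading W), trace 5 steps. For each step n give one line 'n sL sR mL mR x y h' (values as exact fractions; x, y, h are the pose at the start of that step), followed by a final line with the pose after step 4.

0 32 160/29 -16 -848/29 2 7 W
1 8 5 -4 -11/2 3 7 N
2 32/5 160/13 -16/5 -16/65 3 6 E
3 80/9 80/9 -40/9 -40/9 2 6 N
4 160/13 160/13 -80/13 -80/13 2 5 N
final 2 4 N

n=0: pose=(2,7,W); sL=32, sR=160/29; mL=-16, mR=-848/29; mL+mR=-1312/29 → advance -1; mR−mL=-384/29 → turn -1·90°
n=1: pose=(3,7,N); sL=8, sR=5; mL=-4, mR=-11/2; mL+mR=-19/2 → advance -1; mR−mL=-3/2 → turn -1·90°
n=2: pose=(3,6,E); sL=32/5, sR=160/13; mL=-16/5, mR=-16/65; mL+mR=-224/65 → advance -1; mR−mL=192/65 → turn +1·90°
n=3: pose=(2,6,N); sL=80/9, sR=80/9; mL=-40/9, mR=-40/9; mL+mR=-80/9 → advance -1; mR−mL=0 → turn +0·90°
n=4: pose=(2,5,N); sL=160/13, sR=160/13; mL=-80/13, mR=-80/13; mL+mR=-160/13 → advance -1; mR−mL=0 → turn +0·90°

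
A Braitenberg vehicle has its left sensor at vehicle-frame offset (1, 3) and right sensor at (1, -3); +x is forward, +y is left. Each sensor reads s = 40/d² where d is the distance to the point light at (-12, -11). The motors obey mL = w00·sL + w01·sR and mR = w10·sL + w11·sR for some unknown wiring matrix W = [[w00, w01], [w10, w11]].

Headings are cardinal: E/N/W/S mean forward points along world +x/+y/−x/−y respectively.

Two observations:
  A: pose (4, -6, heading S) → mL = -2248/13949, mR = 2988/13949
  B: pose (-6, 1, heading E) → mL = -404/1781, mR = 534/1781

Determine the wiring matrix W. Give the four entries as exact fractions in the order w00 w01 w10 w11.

-1/2 -1/2 1 1/2

obs A: pose=(4,-6,S) → sL=40/377, sR=8/37, mL=-2248/13949, mR=2988/13949
obs B: pose=(-6,1,E) → sL=20/137, sR=4/13, mL=-404/1781, mR=534/1781
sensor matrix S = [[40/377, 8/37], [20/137, 4/13]]; det S = 26880/24843169
solve [mL_A; mL_B] = S·[w00; w01] and [mR_A; mR_B] = S·[w10; w11]:
  w00 = -1/2, w01 = -1/2, w10 = 1, w11 = 1/2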